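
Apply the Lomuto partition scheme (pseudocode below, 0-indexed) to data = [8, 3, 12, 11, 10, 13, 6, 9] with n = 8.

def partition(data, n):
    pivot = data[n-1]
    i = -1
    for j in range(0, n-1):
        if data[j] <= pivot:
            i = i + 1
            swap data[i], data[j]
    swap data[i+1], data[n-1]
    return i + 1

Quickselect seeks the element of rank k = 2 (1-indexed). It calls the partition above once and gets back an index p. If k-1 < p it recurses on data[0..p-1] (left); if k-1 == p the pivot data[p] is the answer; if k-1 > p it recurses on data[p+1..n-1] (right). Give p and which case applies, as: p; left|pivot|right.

3; left

pivot = data[7] = 9; i = -1
j=0: data[0]=8 ≤ 9 → i=0, swap data[0],data[0] (no change) → [8, 3, 12, 11, 10, 13, 6, 9]
j=1: data[1]=3 ≤ 9 → i=1, swap data[1],data[1] (no change) → [8, 3, 12, 11, 10, 13, 6, 9]
j=2: data[2]=12 > 9 → no swap
j=3: data[3]=11 > 9 → no swap
j=4: data[4]=10 > 9 → no swap
j=5: data[5]=13 > 9 → no swap
j=6: data[6]=6 ≤ 9 → i=2, swap data[2],data[6] → [8, 3, 6, 11, 10, 13, 12, 9]
final swap data[3],data[7] → [8, 3, 6, 9, 10, 13, 12, 11]; return 3
p = 3; k-1 = 1 < 3 ⇒ left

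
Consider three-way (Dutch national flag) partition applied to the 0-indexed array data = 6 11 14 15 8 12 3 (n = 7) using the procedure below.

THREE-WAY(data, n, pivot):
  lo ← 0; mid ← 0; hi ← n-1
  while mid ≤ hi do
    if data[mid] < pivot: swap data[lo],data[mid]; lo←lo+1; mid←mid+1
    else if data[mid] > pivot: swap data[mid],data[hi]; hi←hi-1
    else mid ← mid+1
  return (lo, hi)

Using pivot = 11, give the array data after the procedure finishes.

6 3 8 11 12 15 14

pivot = 11; lo=0, mid=0, hi=6
data[mid]=6<11: swap data[0],data[0]; lo=1,mid=1 → 6 11 14 15 8 12 3
data[mid]=11=11: mid=2
data[mid]=14>11: swap data[2],data[6]; hi=5 → 6 11 3 15 8 12 14
data[mid]=3<11: swap data[1],data[2]; lo=2,mid=3 → 6 3 11 15 8 12 14
data[mid]=15>11: swap data[3],data[5]; hi=4 → 6 3 11 12 8 15 14
data[mid]=12>11: swap data[3],data[4]; hi=3 → 6 3 11 8 12 15 14
data[mid]=8<11: swap data[2],data[3]; lo=3,mid=4 → 6 3 8 11 12 15 14
end: lo=3, hi=3; data = 6 3 8 11 12 15 14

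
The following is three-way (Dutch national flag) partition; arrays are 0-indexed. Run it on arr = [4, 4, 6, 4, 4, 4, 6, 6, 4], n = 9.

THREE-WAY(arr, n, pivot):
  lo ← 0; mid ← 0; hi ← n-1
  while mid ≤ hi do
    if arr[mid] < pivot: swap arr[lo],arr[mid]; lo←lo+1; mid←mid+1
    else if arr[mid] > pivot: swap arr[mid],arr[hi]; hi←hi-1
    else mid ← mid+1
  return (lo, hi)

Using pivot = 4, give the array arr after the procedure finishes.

pivot = 4; lo=0, mid=0, hi=8
arr[mid]=4=4: mid=1
arr[mid]=4=4: mid=2
arr[mid]=6>4: swap arr[2],arr[8]; hi=7 → [4, 4, 4, 4, 4, 4, 6, 6, 6]
arr[mid]=4=4: mid=3
arr[mid]=4=4: mid=4
arr[mid]=4=4: mid=5
arr[mid]=4=4: mid=6
arr[mid]=6>4: swap arr[6],arr[7]; hi=6 → [4, 4, 4, 4, 4, 4, 6, 6, 6]
arr[mid]=6>4: swap arr[6],arr[6]; hi=5 → [4, 4, 4, 4, 4, 4, 6, 6, 6]
end: lo=0, hi=5; arr = [4, 4, 4, 4, 4, 4, 6, 6, 6]

[4, 4, 4, 4, 4, 4, 6, 6, 6]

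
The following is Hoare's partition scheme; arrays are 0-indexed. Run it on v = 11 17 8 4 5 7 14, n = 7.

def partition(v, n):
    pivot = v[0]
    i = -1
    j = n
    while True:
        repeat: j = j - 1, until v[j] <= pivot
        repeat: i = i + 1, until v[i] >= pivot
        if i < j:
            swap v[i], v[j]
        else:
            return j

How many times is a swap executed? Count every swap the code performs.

2

pivot=11
j stops at 5 (7), i stops at 0 (11); swap ⇒ 7 17 8 4 5 11 14
j stops at 4 (5), i stops at 1 (17); swap ⇒ 7 5 8 4 17 11 14
j stops at 3, i stops at 4; i≥j ⇒ return 3. v=7 5 8 4 17 11 14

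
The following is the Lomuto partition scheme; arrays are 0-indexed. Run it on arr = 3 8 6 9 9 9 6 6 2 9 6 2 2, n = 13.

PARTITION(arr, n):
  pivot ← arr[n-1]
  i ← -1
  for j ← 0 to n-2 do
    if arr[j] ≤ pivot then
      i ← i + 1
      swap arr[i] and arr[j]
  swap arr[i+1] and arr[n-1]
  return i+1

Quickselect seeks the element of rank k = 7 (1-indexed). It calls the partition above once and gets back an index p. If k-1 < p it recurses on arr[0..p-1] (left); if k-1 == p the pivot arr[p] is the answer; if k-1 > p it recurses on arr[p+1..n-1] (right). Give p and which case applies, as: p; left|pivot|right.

pivot = arr[12] = 2; i = -1
j=0: arr[0]=3 > 2 → no swap
j=1: arr[1]=8 > 2 → no swap
j=2: arr[2]=6 > 2 → no swap
j=3: arr[3]=9 > 2 → no swap
j=4: arr[4]=9 > 2 → no swap
j=5: arr[5]=9 > 2 → no swap
j=6: arr[6]=6 > 2 → no swap
j=7: arr[7]=6 > 2 → no swap
j=8: arr[8]=2 ≤ 2 → i=0, swap arr[0],arr[8] → 2 8 6 9 9 9 6 6 3 9 6 2 2
j=9: arr[9]=9 > 2 → no swap
j=10: arr[10]=6 > 2 → no swap
j=11: arr[11]=2 ≤ 2 → i=1, swap arr[1],arr[11] → 2 2 6 9 9 9 6 6 3 9 6 8 2
final swap arr[2],arr[12] → 2 2 2 9 9 9 6 6 3 9 6 8 6; return 2
p = 2; k-1 = 6 > 2 ⇒ right

2; right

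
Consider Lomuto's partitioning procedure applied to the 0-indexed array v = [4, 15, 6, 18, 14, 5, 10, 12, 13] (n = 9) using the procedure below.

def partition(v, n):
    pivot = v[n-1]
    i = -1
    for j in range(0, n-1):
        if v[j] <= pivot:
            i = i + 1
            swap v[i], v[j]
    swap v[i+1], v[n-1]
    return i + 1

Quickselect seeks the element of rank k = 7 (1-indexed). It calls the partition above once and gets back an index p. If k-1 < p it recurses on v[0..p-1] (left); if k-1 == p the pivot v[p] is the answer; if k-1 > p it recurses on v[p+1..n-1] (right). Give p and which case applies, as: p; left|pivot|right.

pivot=13, i=-1
j=0: 4≤13, i=0, swap(0,0) ⇒ [4, 15, 6, 18, 14, 5, 10, 12, 13]
j=1: 15>13, skip
j=2: 6≤13, i=1, swap(1,2) ⇒ [4, 6, 15, 18, 14, 5, 10, 12, 13]
j=3: 18>13, skip
j=4: 14>13, skip
j=5: 5≤13, i=2, swap(2,5) ⇒ [4, 6, 5, 18, 14, 15, 10, 12, 13]
j=6: 10≤13, i=3, swap(3,6) ⇒ [4, 6, 5, 10, 14, 15, 18, 12, 13]
j=7: 12≤13, i=4, swap(4,7) ⇒ [4, 6, 5, 10, 12, 15, 18, 14, 13]
swap(5,8) ⇒ [4, 6, 5, 10, 12, 13, 18, 14, 15]; return 5
p = 5; k-1 = 6 > 5 ⇒ right

5; right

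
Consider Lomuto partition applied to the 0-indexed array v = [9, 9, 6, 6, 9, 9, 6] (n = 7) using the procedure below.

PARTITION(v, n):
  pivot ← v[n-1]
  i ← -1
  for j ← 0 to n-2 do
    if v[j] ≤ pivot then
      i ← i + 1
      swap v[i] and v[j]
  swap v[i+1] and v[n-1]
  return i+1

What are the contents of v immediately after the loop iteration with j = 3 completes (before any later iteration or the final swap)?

[6, 6, 9, 9, 9, 9, 6]

pivot=6, i=-1
j=0: 9>6, skip
j=1: 9>6, skip
j=2: 6≤6, i=0, swap(0,2) ⇒ [6, 9, 9, 6, 9, 9, 6]
j=3: 6≤6, i=1, swap(1,3) ⇒ [6, 6, 9, 9, 9, 9, 6]
(after j=3) v = [6, 6, 9, 9, 9, 9, 6]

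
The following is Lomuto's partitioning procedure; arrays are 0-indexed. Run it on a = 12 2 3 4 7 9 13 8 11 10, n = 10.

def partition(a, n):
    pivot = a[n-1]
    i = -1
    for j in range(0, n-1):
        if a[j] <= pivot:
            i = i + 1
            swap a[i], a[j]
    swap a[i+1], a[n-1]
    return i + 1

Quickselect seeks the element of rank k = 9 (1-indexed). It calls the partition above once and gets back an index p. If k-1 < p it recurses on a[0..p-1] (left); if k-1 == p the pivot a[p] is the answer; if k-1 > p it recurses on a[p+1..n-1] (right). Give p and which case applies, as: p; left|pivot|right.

pivot=10, i=-1
j=0: 12>10, skip
j=1: 2≤10, i=0, swap(0,1) ⇒ 2 12 3 4 7 9 13 8 11 10
j=2: 3≤10, i=1, swap(1,2) ⇒ 2 3 12 4 7 9 13 8 11 10
j=3: 4≤10, i=2, swap(2,3) ⇒ 2 3 4 12 7 9 13 8 11 10
j=4: 7≤10, i=3, swap(3,4) ⇒ 2 3 4 7 12 9 13 8 11 10
j=5: 9≤10, i=4, swap(4,5) ⇒ 2 3 4 7 9 12 13 8 11 10
j=6: 13>10, skip
j=7: 8≤10, i=5, swap(5,7) ⇒ 2 3 4 7 9 8 13 12 11 10
j=8: 11>10, skip
swap(6,9) ⇒ 2 3 4 7 9 8 10 12 11 13; return 6
p = 6; k-1 = 8 > 6 ⇒ right

6; right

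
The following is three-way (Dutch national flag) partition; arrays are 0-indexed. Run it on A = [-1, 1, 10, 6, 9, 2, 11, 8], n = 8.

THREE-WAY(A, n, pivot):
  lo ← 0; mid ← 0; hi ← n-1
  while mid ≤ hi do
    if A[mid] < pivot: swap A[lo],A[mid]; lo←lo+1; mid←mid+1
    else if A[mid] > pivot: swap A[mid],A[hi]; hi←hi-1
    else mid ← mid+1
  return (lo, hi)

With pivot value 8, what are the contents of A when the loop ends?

[-1, 1, 6, 2, 8, 11, 9, 10]

lo=0 mid=0 hi=7
-1<8: swap(0,0), lo=1 mid=1 ⇒ [-1, 1, 10, 6, 9, 2, 11, 8]
1<8: swap(1,1), lo=2 mid=2 ⇒ [-1, 1, 10, 6, 9, 2, 11, 8]
10>8: swap(2,7), hi=6 ⇒ [-1, 1, 8, 6, 9, 2, 11, 10]
8=8: mid=3
6<8: swap(2,3), lo=3 mid=4 ⇒ [-1, 1, 6, 8, 9, 2, 11, 10]
9>8: swap(4,6), hi=5 ⇒ [-1, 1, 6, 8, 11, 2, 9, 10]
11>8: swap(4,5), hi=4 ⇒ [-1, 1, 6, 8, 2, 11, 9, 10]
2<8: swap(3,4), lo=4 mid=5 ⇒ [-1, 1, 6, 2, 8, 11, 9, 10]
done. lo=4 hi=4; A=[-1, 1, 6, 2, 8, 11, 9, 10]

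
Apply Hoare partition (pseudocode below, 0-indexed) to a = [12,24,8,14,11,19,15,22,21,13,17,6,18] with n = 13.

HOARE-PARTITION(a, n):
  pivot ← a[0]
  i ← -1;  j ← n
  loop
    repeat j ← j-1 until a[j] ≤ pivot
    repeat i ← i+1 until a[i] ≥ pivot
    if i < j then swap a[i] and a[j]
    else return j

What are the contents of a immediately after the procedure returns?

[6,11,8,14,24,19,15,22,21,13,17,12,18]

pivot=12
j stops at 11 (6), i stops at 0 (12); swap ⇒ [6,24,8,14,11,19,15,22,21,13,17,12,18]
j stops at 4 (11), i stops at 1 (24); swap ⇒ [6,11,8,14,24,19,15,22,21,13,17,12,18]
j stops at 2, i stops at 3; i≥j ⇒ return 2. a=[6,11,8,14,24,19,15,22,21,13,17,12,18]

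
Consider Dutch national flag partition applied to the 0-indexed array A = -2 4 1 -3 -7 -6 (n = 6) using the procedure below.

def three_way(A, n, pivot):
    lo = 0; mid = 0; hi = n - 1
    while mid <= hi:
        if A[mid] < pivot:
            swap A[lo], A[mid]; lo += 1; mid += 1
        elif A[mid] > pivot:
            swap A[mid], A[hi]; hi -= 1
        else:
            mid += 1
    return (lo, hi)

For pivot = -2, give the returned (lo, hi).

(3, 3)

pivot = -2; lo=0, mid=0, hi=5
A[mid]=-2=-2: mid=1
A[mid]=4>-2: swap A[1],A[5]; hi=4 → -2 -6 1 -3 -7 4
A[mid]=-6<-2: swap A[0],A[1]; lo=1,mid=2 → -6 -2 1 -3 -7 4
A[mid]=1>-2: swap A[2],A[4]; hi=3 → -6 -2 -7 -3 1 4
A[mid]=-7<-2: swap A[1],A[2]; lo=2,mid=3 → -6 -7 -2 -3 1 4
A[mid]=-3<-2: swap A[2],A[3]; lo=3,mid=4 → -6 -7 -3 -2 1 4
end: lo=3, hi=3; A = -6 -7 -3 -2 1 4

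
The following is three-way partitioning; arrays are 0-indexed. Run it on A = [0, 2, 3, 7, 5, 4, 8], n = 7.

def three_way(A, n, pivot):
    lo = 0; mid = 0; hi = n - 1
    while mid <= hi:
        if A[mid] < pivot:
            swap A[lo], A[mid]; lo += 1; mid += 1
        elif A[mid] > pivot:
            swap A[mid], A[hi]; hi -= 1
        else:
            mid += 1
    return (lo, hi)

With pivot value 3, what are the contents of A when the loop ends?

pivot = 3; lo=0, mid=0, hi=6
A[mid]=0<3: swap A[0],A[0]; lo=1,mid=1 → [0, 2, 3, 7, 5, 4, 8]
A[mid]=2<3: swap A[1],A[1]; lo=2,mid=2 → [0, 2, 3, 7, 5, 4, 8]
A[mid]=3=3: mid=3
A[mid]=7>3: swap A[3],A[6]; hi=5 → [0, 2, 3, 8, 5, 4, 7]
A[mid]=8>3: swap A[3],A[5]; hi=4 → [0, 2, 3, 4, 5, 8, 7]
A[mid]=4>3: swap A[3],A[4]; hi=3 → [0, 2, 3, 5, 4, 8, 7]
A[mid]=5>3: swap A[3],A[3]; hi=2 → [0, 2, 3, 5, 4, 8, 7]
end: lo=2, hi=2; A = [0, 2, 3, 5, 4, 8, 7]

[0, 2, 3, 5, 4, 8, 7]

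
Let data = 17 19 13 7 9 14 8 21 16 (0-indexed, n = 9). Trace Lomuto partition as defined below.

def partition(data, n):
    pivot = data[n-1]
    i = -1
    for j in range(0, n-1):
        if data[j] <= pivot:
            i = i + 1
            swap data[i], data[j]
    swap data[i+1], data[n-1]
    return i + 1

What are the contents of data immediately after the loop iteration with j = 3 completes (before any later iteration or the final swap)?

13 7 17 19 9 14 8 21 16

pivot=16, i=-1
j=0: 17>16, skip
j=1: 19>16, skip
j=2: 13≤16, i=0, swap(0,2) ⇒ 13 19 17 7 9 14 8 21 16
j=3: 7≤16, i=1, swap(1,3) ⇒ 13 7 17 19 9 14 8 21 16
(after j=3) data = 13 7 17 19 9 14 8 21 16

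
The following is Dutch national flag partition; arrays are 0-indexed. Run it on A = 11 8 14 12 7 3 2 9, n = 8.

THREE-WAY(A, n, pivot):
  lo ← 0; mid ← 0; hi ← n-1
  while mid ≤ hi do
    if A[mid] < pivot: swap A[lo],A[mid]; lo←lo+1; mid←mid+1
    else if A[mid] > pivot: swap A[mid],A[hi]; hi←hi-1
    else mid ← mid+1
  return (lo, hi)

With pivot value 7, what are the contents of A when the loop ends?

pivot = 7; lo=0, mid=0, hi=7
A[mid]=11>7: swap A[0],A[7]; hi=6 → 9 8 14 12 7 3 2 11
A[mid]=9>7: swap A[0],A[6]; hi=5 → 2 8 14 12 7 3 9 11
A[mid]=2<7: swap A[0],A[0]; lo=1,mid=1 → 2 8 14 12 7 3 9 11
A[mid]=8>7: swap A[1],A[5]; hi=4 → 2 3 14 12 7 8 9 11
A[mid]=3<7: swap A[1],A[1]; lo=2,mid=2 → 2 3 14 12 7 8 9 11
A[mid]=14>7: swap A[2],A[4]; hi=3 → 2 3 7 12 14 8 9 11
A[mid]=7=7: mid=3
A[mid]=12>7: swap A[3],A[3]; hi=2 → 2 3 7 12 14 8 9 11
end: lo=2, hi=2; A = 2 3 7 12 14 8 9 11

2 3 7 12 14 8 9 11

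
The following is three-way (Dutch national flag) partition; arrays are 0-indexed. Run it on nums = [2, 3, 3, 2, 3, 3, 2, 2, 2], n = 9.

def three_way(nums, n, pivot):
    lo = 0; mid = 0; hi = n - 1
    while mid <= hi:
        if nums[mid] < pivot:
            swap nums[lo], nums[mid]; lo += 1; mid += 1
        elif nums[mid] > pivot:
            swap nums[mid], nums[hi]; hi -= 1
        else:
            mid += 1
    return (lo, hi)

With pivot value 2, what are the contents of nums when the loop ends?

lo=0 mid=0 hi=8
2=2: mid=1
3>2: swap(1,8), hi=7 ⇒ [2, 2, 3, 2, 3, 3, 2, 2, 3]
2=2: mid=2
3>2: swap(2,7), hi=6 ⇒ [2, 2, 2, 2, 3, 3, 2, 3, 3]
2=2: mid=3
2=2: mid=4
3>2: swap(4,6), hi=5 ⇒ [2, 2, 2, 2, 2, 3, 3, 3, 3]
2=2: mid=5
3>2: swap(5,5), hi=4 ⇒ [2, 2, 2, 2, 2, 3, 3, 3, 3]
done. lo=0 hi=4; nums=[2, 2, 2, 2, 2, 3, 3, 3, 3]

[2, 2, 2, 2, 2, 3, 3, 3, 3]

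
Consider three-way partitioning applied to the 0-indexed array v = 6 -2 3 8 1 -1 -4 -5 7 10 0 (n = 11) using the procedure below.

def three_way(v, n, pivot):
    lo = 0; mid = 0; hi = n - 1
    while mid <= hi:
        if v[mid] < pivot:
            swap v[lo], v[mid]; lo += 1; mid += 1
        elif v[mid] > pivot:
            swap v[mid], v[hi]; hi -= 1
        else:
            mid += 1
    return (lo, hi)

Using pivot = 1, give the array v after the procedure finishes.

lo=0 mid=0 hi=10
6>1: swap(0,10), hi=9 ⇒ 0 -2 3 8 1 -1 -4 -5 7 10 6
0<1: swap(0,0), lo=1 mid=1 ⇒ 0 -2 3 8 1 -1 -4 -5 7 10 6
-2<1: swap(1,1), lo=2 mid=2 ⇒ 0 -2 3 8 1 -1 -4 -5 7 10 6
3>1: swap(2,9), hi=8 ⇒ 0 -2 10 8 1 -1 -4 -5 7 3 6
10>1: swap(2,8), hi=7 ⇒ 0 -2 7 8 1 -1 -4 -5 10 3 6
7>1: swap(2,7), hi=6 ⇒ 0 -2 -5 8 1 -1 -4 7 10 3 6
-5<1: swap(2,2), lo=3 mid=3 ⇒ 0 -2 -5 8 1 -1 -4 7 10 3 6
8>1: swap(3,6), hi=5 ⇒ 0 -2 -5 -4 1 -1 8 7 10 3 6
-4<1: swap(3,3), lo=4 mid=4 ⇒ 0 -2 -5 -4 1 -1 8 7 10 3 6
1=1: mid=5
-1<1: swap(4,5), lo=5 mid=6 ⇒ 0 -2 -5 -4 -1 1 8 7 10 3 6
done. lo=5 hi=5; v=0 -2 -5 -4 -1 1 8 7 10 3 6

0 -2 -5 -4 -1 1 8 7 10 3 6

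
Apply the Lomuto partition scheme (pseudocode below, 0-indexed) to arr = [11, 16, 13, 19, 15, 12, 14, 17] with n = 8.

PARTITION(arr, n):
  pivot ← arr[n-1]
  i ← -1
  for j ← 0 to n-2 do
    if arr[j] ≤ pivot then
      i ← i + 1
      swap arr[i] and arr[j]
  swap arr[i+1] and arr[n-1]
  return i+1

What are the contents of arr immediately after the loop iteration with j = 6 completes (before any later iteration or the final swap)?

[11, 16, 13, 15, 12, 14, 19, 17]

pivot = arr[7] = 17; i = -1
j=0: arr[0]=11 ≤ 17 → i=0, swap arr[0],arr[0] (no change) → [11, 16, 13, 19, 15, 12, 14, 17]
j=1: arr[1]=16 ≤ 17 → i=1, swap arr[1],arr[1] (no change) → [11, 16, 13, 19, 15, 12, 14, 17]
j=2: arr[2]=13 ≤ 17 → i=2, swap arr[2],arr[2] (no change) → [11, 16, 13, 19, 15, 12, 14, 17]
j=3: arr[3]=19 > 17 → no swap
j=4: arr[4]=15 ≤ 17 → i=3, swap arr[3],arr[4] → [11, 16, 13, 15, 19, 12, 14, 17]
j=5: arr[5]=12 ≤ 17 → i=4, swap arr[4],arr[5] → [11, 16, 13, 15, 12, 19, 14, 17]
j=6: arr[6]=14 ≤ 17 → i=5, swap arr[5],arr[6] → [11, 16, 13, 15, 12, 14, 19, 17]
(after j=6) arr = [11, 16, 13, 15, 12, 14, 19, 17]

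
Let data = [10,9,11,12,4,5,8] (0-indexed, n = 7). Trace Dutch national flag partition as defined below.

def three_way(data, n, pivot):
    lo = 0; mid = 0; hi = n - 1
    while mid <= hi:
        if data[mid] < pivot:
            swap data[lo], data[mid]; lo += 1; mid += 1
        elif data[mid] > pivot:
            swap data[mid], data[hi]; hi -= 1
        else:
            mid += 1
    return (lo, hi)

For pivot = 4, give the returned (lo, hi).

lo=0 mid=0 hi=6
10>4: swap(0,6), hi=5 ⇒ [8,9,11,12,4,5,10]
8>4: swap(0,5), hi=4 ⇒ [5,9,11,12,4,8,10]
5>4: swap(0,4), hi=3 ⇒ [4,9,11,12,5,8,10]
4=4: mid=1
9>4: swap(1,3), hi=2 ⇒ [4,12,11,9,5,8,10]
12>4: swap(1,2), hi=1 ⇒ [4,11,12,9,5,8,10]
11>4: swap(1,1), hi=0 ⇒ [4,11,12,9,5,8,10]
done. lo=0 hi=0; data=[4,11,12,9,5,8,10]

(0, 0)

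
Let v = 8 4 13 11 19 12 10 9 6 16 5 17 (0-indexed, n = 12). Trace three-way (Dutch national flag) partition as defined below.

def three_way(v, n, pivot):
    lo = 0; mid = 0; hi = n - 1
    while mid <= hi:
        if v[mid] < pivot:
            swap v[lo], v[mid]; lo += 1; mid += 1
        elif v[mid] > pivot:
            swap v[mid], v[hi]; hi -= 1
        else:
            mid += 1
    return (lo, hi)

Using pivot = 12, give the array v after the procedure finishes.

lo=0 mid=0 hi=11
8<12: swap(0,0), lo=1 mid=1 ⇒ 8 4 13 11 19 12 10 9 6 16 5 17
4<12: swap(1,1), lo=2 mid=2 ⇒ 8 4 13 11 19 12 10 9 6 16 5 17
13>12: swap(2,11), hi=10 ⇒ 8 4 17 11 19 12 10 9 6 16 5 13
17>12: swap(2,10), hi=9 ⇒ 8 4 5 11 19 12 10 9 6 16 17 13
5<12: swap(2,2), lo=3 mid=3 ⇒ 8 4 5 11 19 12 10 9 6 16 17 13
11<12: swap(3,3), lo=4 mid=4 ⇒ 8 4 5 11 19 12 10 9 6 16 17 13
19>12: swap(4,9), hi=8 ⇒ 8 4 5 11 16 12 10 9 6 19 17 13
16>12: swap(4,8), hi=7 ⇒ 8 4 5 11 6 12 10 9 16 19 17 13
6<12: swap(4,4), lo=5 mid=5 ⇒ 8 4 5 11 6 12 10 9 16 19 17 13
12=12: mid=6
10<12: swap(5,6), lo=6 mid=7 ⇒ 8 4 5 11 6 10 12 9 16 19 17 13
9<12: swap(6,7), lo=7 mid=8 ⇒ 8 4 5 11 6 10 9 12 16 19 17 13
done. lo=7 hi=7; v=8 4 5 11 6 10 9 12 16 19 17 13

8 4 5 11 6 10 9 12 16 19 17 13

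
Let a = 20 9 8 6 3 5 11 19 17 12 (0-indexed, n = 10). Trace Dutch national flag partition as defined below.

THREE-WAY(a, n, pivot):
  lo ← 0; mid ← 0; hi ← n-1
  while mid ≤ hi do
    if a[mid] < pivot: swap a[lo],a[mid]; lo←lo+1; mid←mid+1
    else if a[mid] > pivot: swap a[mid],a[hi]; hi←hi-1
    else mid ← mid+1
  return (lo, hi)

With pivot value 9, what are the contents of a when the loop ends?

pivot = 9; lo=0, mid=0, hi=9
a[mid]=20>9: swap a[0],a[9]; hi=8 → 12 9 8 6 3 5 11 19 17 20
a[mid]=12>9: swap a[0],a[8]; hi=7 → 17 9 8 6 3 5 11 19 12 20
a[mid]=17>9: swap a[0],a[7]; hi=6 → 19 9 8 6 3 5 11 17 12 20
a[mid]=19>9: swap a[0],a[6]; hi=5 → 11 9 8 6 3 5 19 17 12 20
a[mid]=11>9: swap a[0],a[5]; hi=4 → 5 9 8 6 3 11 19 17 12 20
a[mid]=5<9: swap a[0],a[0]; lo=1,mid=1 → 5 9 8 6 3 11 19 17 12 20
a[mid]=9=9: mid=2
a[mid]=8<9: swap a[1],a[2]; lo=2,mid=3 → 5 8 9 6 3 11 19 17 12 20
a[mid]=6<9: swap a[2],a[3]; lo=3,mid=4 → 5 8 6 9 3 11 19 17 12 20
a[mid]=3<9: swap a[3],a[4]; lo=4,mid=5 → 5 8 6 3 9 11 19 17 12 20
end: lo=4, hi=4; a = 5 8 6 3 9 11 19 17 12 20

5 8 6 3 9 11 19 17 12 20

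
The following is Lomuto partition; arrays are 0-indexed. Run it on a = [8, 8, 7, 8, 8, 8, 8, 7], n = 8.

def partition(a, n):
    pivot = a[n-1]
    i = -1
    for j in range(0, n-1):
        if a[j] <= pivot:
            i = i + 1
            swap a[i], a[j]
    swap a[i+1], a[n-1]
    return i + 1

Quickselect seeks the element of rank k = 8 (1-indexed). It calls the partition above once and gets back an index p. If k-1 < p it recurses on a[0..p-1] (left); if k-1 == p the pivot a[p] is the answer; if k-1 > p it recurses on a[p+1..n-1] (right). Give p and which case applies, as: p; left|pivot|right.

1; right

pivot=7, i=-1
j=0: 8>7, skip
j=1: 8>7, skip
j=2: 7≤7, i=0, swap(0,2) ⇒ [7, 8, 8, 8, 8, 8, 8, 7]
j=3: 8>7, skip
j=4: 8>7, skip
j=5: 8>7, skip
j=6: 8>7, skip
swap(1,7) ⇒ [7, 7, 8, 8, 8, 8, 8, 8]; return 1
p = 1; k-1 = 7 > 1 ⇒ right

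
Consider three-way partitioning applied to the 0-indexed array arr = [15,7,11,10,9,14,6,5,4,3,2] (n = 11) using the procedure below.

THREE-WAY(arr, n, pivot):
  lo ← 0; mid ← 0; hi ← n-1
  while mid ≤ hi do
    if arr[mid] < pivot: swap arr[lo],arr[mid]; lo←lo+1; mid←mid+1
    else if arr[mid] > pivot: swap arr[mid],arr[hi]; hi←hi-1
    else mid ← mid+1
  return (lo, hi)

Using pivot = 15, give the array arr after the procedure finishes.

[7,11,10,9,14,6,5,4,3,2,15]

pivot = 15; lo=0, mid=0, hi=10
arr[mid]=15=15: mid=1
arr[mid]=7<15: swap arr[0],arr[1]; lo=1,mid=2 → [7,15,11,10,9,14,6,5,4,3,2]
arr[mid]=11<15: swap arr[1],arr[2]; lo=2,mid=3 → [7,11,15,10,9,14,6,5,4,3,2]
arr[mid]=10<15: swap arr[2],arr[3]; lo=3,mid=4 → [7,11,10,15,9,14,6,5,4,3,2]
arr[mid]=9<15: swap arr[3],arr[4]; lo=4,mid=5 → [7,11,10,9,15,14,6,5,4,3,2]
arr[mid]=14<15: swap arr[4],arr[5]; lo=5,mid=6 → [7,11,10,9,14,15,6,5,4,3,2]
arr[mid]=6<15: swap arr[5],arr[6]; lo=6,mid=7 → [7,11,10,9,14,6,15,5,4,3,2]
arr[mid]=5<15: swap arr[6],arr[7]; lo=7,mid=8 → [7,11,10,9,14,6,5,15,4,3,2]
arr[mid]=4<15: swap arr[7],arr[8]; lo=8,mid=9 → [7,11,10,9,14,6,5,4,15,3,2]
arr[mid]=3<15: swap arr[8],arr[9]; lo=9,mid=10 → [7,11,10,9,14,6,5,4,3,15,2]
arr[mid]=2<15: swap arr[9],arr[10]; lo=10,mid=11 → [7,11,10,9,14,6,5,4,3,2,15]
end: lo=10, hi=10; arr = [7,11,10,9,14,6,5,4,3,2,15]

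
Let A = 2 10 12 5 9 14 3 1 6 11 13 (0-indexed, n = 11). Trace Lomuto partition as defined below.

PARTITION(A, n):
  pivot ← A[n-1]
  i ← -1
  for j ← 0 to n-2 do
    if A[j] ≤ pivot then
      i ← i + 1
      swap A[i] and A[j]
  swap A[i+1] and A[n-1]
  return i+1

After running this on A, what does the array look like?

2 10 12 5 9 3 1 6 11 13 14

pivot=13, i=-1
j=0: 2≤13, i=0, swap(0,0) ⇒ 2 10 12 5 9 14 3 1 6 11 13
j=1: 10≤13, i=1, swap(1,1) ⇒ 2 10 12 5 9 14 3 1 6 11 13
j=2: 12≤13, i=2, swap(2,2) ⇒ 2 10 12 5 9 14 3 1 6 11 13
j=3: 5≤13, i=3, swap(3,3) ⇒ 2 10 12 5 9 14 3 1 6 11 13
j=4: 9≤13, i=4, swap(4,4) ⇒ 2 10 12 5 9 14 3 1 6 11 13
j=5: 14>13, skip
j=6: 3≤13, i=5, swap(5,6) ⇒ 2 10 12 5 9 3 14 1 6 11 13
j=7: 1≤13, i=6, swap(6,7) ⇒ 2 10 12 5 9 3 1 14 6 11 13
j=8: 6≤13, i=7, swap(7,8) ⇒ 2 10 12 5 9 3 1 6 14 11 13
j=9: 11≤13, i=8, swap(8,9) ⇒ 2 10 12 5 9 3 1 6 11 14 13
swap(9,10) ⇒ 2 10 12 5 9 3 1 6 11 13 14; return 9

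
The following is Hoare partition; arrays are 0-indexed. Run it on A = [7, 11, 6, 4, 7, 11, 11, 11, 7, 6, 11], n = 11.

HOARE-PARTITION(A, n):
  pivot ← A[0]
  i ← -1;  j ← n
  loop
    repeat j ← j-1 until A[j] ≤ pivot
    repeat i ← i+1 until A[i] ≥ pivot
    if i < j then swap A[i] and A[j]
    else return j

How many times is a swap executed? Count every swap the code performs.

2

pivot = A[0] = 7; i = -1, j = 11
j→9 (A[9]=6≤7), i→0 (A[0]=7≥7); i<j, swap → [6, 11, 6, 4, 7, 11, 11, 11, 7, 7, 11]
j→8 (A[8]=7≤7), i→1 (A[1]=11≥7); i<j, swap → [6, 7, 6, 4, 7, 11, 11, 11, 11, 7, 11]
j→4, i→4; i≥j, return j=4. A = [6, 7, 6, 4, 7, 11, 11, 11, 11, 7, 11]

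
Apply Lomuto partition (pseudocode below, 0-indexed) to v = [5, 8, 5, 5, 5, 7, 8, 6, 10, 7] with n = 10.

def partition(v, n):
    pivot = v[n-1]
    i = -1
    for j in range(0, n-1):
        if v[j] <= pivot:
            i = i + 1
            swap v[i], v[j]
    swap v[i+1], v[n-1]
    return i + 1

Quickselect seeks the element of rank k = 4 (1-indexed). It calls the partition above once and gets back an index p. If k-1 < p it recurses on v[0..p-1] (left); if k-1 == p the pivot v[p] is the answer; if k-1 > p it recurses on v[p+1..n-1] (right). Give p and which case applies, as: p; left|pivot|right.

6; left

pivot=7, i=-1
j=0: 5≤7, i=0, swap(0,0) ⇒ [5, 8, 5, 5, 5, 7, 8, 6, 10, 7]
j=1: 8>7, skip
j=2: 5≤7, i=1, swap(1,2) ⇒ [5, 5, 8, 5, 5, 7, 8, 6, 10, 7]
j=3: 5≤7, i=2, swap(2,3) ⇒ [5, 5, 5, 8, 5, 7, 8, 6, 10, 7]
j=4: 5≤7, i=3, swap(3,4) ⇒ [5, 5, 5, 5, 8, 7, 8, 6, 10, 7]
j=5: 7≤7, i=4, swap(4,5) ⇒ [5, 5, 5, 5, 7, 8, 8, 6, 10, 7]
j=6: 8>7, skip
j=7: 6≤7, i=5, swap(5,7) ⇒ [5, 5, 5, 5, 7, 6, 8, 8, 10, 7]
j=8: 10>7, skip
swap(6,9) ⇒ [5, 5, 5, 5, 7, 6, 7, 8, 10, 8]; return 6
p = 6; k-1 = 3 < 6 ⇒ left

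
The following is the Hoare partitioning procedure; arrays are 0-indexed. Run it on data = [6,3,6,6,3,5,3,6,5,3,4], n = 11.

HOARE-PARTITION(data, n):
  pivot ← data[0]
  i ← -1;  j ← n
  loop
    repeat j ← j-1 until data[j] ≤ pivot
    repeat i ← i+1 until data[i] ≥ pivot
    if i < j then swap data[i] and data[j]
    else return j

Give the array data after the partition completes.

[4,3,3,5,3,5,3,6,6,6,6]

pivot = data[0] = 6; i = -1, j = 11
j→10 (data[10]=4≤6), i→0 (data[0]=6≥6); i<j, swap → [4,3,6,6,3,5,3,6,5,3,6]
j→9 (data[9]=3≤6), i→2 (data[2]=6≥6); i<j, swap → [4,3,3,6,3,5,3,6,5,6,6]
j→8 (data[8]=5≤6), i→3 (data[3]=6≥6); i<j, swap → [4,3,3,5,3,5,3,6,6,6,6]
j→7, i→7; i≥j, return j=7. data = [4,3,3,5,3,5,3,6,6,6,6]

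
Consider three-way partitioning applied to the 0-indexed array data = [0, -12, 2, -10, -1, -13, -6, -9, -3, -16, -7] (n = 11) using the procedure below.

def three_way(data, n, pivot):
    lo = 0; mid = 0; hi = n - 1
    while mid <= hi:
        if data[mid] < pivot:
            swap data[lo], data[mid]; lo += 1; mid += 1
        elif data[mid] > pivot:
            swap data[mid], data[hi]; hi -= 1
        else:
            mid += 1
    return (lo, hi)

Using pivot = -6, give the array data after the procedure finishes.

[-7, -12, -16, -10, -9, -13, -6, -3, -1, 2, 0]

pivot = -6; lo=0, mid=0, hi=10
data[mid]=0>-6: swap data[0],data[10]; hi=9 → [-7, -12, 2, -10, -1, -13, -6, -9, -3, -16, 0]
data[mid]=-7<-6: swap data[0],data[0]; lo=1,mid=1 → [-7, -12, 2, -10, -1, -13, -6, -9, -3, -16, 0]
data[mid]=-12<-6: swap data[1],data[1]; lo=2,mid=2 → [-7, -12, 2, -10, -1, -13, -6, -9, -3, -16, 0]
data[mid]=2>-6: swap data[2],data[9]; hi=8 → [-7, -12, -16, -10, -1, -13, -6, -9, -3, 2, 0]
data[mid]=-16<-6: swap data[2],data[2]; lo=3,mid=3 → [-7, -12, -16, -10, -1, -13, -6, -9, -3, 2, 0]
data[mid]=-10<-6: swap data[3],data[3]; lo=4,mid=4 → [-7, -12, -16, -10, -1, -13, -6, -9, -3, 2, 0]
data[mid]=-1>-6: swap data[4],data[8]; hi=7 → [-7, -12, -16, -10, -3, -13, -6, -9, -1, 2, 0]
data[mid]=-3>-6: swap data[4],data[7]; hi=6 → [-7, -12, -16, -10, -9, -13, -6, -3, -1, 2, 0]
data[mid]=-9<-6: swap data[4],data[4]; lo=5,mid=5 → [-7, -12, -16, -10, -9, -13, -6, -3, -1, 2, 0]
data[mid]=-13<-6: swap data[5],data[5]; lo=6,mid=6 → [-7, -12, -16, -10, -9, -13, -6, -3, -1, 2, 0]
data[mid]=-6=-6: mid=7
end: lo=6, hi=6; data = [-7, -12, -16, -10, -9, -13, -6, -3, -1, 2, 0]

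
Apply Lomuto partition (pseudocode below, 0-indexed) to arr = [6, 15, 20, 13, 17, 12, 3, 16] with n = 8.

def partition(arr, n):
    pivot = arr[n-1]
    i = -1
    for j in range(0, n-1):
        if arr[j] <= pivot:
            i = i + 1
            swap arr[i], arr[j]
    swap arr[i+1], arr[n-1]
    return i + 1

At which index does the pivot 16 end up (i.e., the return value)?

5

pivot=16, i=-1
j=0: 6≤16, i=0, swap(0,0) ⇒ [6, 15, 20, 13, 17, 12, 3, 16]
j=1: 15≤16, i=1, swap(1,1) ⇒ [6, 15, 20, 13, 17, 12, 3, 16]
j=2: 20>16, skip
j=3: 13≤16, i=2, swap(2,3) ⇒ [6, 15, 13, 20, 17, 12, 3, 16]
j=4: 17>16, skip
j=5: 12≤16, i=3, swap(3,5) ⇒ [6, 15, 13, 12, 17, 20, 3, 16]
j=6: 3≤16, i=4, swap(4,6) ⇒ [6, 15, 13, 12, 3, 20, 17, 16]
swap(5,7) ⇒ [6, 15, 13, 12, 3, 16, 17, 20]; return 5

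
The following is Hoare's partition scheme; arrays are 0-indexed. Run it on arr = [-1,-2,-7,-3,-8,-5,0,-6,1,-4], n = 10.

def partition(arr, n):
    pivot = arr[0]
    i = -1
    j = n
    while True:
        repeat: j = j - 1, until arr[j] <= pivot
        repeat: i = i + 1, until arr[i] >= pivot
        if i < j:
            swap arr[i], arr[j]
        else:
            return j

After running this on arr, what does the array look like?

pivot = arr[0] = -1; i = -1, j = 10
j→9 (arr[9]=-4≤-1), i→0 (arr[0]=-1≥-1); i<j, swap → [-4,-2,-7,-3,-8,-5,0,-6,1,-1]
j→7 (arr[7]=-6≤-1), i→6 (arr[6]=0≥-1); i<j, swap → [-4,-2,-7,-3,-8,-5,-6,0,1,-1]
j→6, i→7; i≥j, return j=6. arr = [-4,-2,-7,-3,-8,-5,-6,0,1,-1]

[-4,-2,-7,-3,-8,-5,-6,0,1,-1]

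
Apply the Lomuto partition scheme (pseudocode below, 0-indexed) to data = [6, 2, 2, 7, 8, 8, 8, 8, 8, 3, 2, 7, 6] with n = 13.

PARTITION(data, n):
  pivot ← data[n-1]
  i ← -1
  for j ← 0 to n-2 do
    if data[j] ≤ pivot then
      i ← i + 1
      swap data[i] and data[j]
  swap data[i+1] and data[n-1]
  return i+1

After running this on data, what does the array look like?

[6, 2, 2, 3, 2, 6, 8, 8, 8, 7, 8, 7, 8]

pivot = data[12] = 6; i = -1
j=0: data[0]=6 ≤ 6 → i=0, swap data[0],data[0] (no change) → [6, 2, 2, 7, 8, 8, 8, 8, 8, 3, 2, 7, 6]
j=1: data[1]=2 ≤ 6 → i=1, swap data[1],data[1] (no change) → [6, 2, 2, 7, 8, 8, 8, 8, 8, 3, 2, 7, 6]
j=2: data[2]=2 ≤ 6 → i=2, swap data[2],data[2] (no change) → [6, 2, 2, 7, 8, 8, 8, 8, 8, 3, 2, 7, 6]
j=3: data[3]=7 > 6 → no swap
j=4: data[4]=8 > 6 → no swap
j=5: data[5]=8 > 6 → no swap
j=6: data[6]=8 > 6 → no swap
j=7: data[7]=8 > 6 → no swap
j=8: data[8]=8 > 6 → no swap
j=9: data[9]=3 ≤ 6 → i=3, swap data[3],data[9] → [6, 2, 2, 3, 8, 8, 8, 8, 8, 7, 2, 7, 6]
j=10: data[10]=2 ≤ 6 → i=4, swap data[4],data[10] → [6, 2, 2, 3, 2, 8, 8, 8, 8, 7, 8, 7, 6]
j=11: data[11]=7 > 6 → no swap
final swap data[5],data[12] → [6, 2, 2, 3, 2, 6, 8, 8, 8, 7, 8, 7, 8]; return 5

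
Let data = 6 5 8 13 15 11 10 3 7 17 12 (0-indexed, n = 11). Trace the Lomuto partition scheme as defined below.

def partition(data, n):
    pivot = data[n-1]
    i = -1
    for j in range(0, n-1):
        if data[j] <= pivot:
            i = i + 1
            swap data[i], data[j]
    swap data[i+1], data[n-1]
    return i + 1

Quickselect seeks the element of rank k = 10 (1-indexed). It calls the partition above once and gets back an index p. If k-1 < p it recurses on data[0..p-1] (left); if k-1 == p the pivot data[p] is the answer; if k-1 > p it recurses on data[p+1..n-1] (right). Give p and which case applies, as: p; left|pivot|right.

7; right

pivot=12, i=-1
j=0: 6≤12, i=0, swap(0,0) ⇒ 6 5 8 13 15 11 10 3 7 17 12
j=1: 5≤12, i=1, swap(1,1) ⇒ 6 5 8 13 15 11 10 3 7 17 12
j=2: 8≤12, i=2, swap(2,2) ⇒ 6 5 8 13 15 11 10 3 7 17 12
j=3: 13>12, skip
j=4: 15>12, skip
j=5: 11≤12, i=3, swap(3,5) ⇒ 6 5 8 11 15 13 10 3 7 17 12
j=6: 10≤12, i=4, swap(4,6) ⇒ 6 5 8 11 10 13 15 3 7 17 12
j=7: 3≤12, i=5, swap(5,7) ⇒ 6 5 8 11 10 3 15 13 7 17 12
j=8: 7≤12, i=6, swap(6,8) ⇒ 6 5 8 11 10 3 7 13 15 17 12
j=9: 17>12, skip
swap(7,10) ⇒ 6 5 8 11 10 3 7 12 15 17 13; return 7
p = 7; k-1 = 9 > 7 ⇒ right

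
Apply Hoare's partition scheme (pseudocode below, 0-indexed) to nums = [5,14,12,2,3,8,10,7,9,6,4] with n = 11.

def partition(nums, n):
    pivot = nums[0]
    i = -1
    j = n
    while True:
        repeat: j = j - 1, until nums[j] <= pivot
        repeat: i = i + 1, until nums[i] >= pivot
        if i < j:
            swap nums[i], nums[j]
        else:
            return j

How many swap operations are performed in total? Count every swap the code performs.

pivot = nums[0] = 5; i = -1, j = 11
j→10 (nums[10]=4≤5), i→0 (nums[0]=5≥5); i<j, swap → [4,14,12,2,3,8,10,7,9,6,5]
j→4 (nums[4]=3≤5), i→1 (nums[1]=14≥5); i<j, swap → [4,3,12,2,14,8,10,7,9,6,5]
j→3 (nums[3]=2≤5), i→2 (nums[2]=12≥5); i<j, swap → [4,3,2,12,14,8,10,7,9,6,5]
j→2, i→3; i≥j, return j=2. nums = [4,3,2,12,14,8,10,7,9,6,5]

3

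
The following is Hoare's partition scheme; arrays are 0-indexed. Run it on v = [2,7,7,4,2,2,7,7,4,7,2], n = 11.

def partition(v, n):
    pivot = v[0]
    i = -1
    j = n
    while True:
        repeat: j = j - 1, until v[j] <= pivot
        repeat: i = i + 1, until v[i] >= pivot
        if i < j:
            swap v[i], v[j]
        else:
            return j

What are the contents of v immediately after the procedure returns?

[2,2,2,4,7,7,7,7,4,7,2]

pivot=2
j stops at 10 (2), i stops at 0 (2); swap ⇒ [2,7,7,4,2,2,7,7,4,7,2]
j stops at 5 (2), i stops at 1 (7); swap ⇒ [2,2,7,4,2,7,7,7,4,7,2]
j stops at 4 (2), i stops at 2 (7); swap ⇒ [2,2,2,4,7,7,7,7,4,7,2]
j stops at 2, i stops at 3; i≥j ⇒ return 2. v=[2,2,2,4,7,7,7,7,4,7,2]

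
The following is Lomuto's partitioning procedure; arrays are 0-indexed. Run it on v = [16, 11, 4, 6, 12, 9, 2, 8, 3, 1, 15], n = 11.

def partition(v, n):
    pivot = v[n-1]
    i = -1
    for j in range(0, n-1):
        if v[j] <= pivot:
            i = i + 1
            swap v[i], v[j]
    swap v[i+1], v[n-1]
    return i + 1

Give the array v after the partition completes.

pivot = v[10] = 15; i = -1
j=0: v[0]=16 > 15 → no swap
j=1: v[1]=11 ≤ 15 → i=0, swap v[0],v[1] → [11, 16, 4, 6, 12, 9, 2, 8, 3, 1, 15]
j=2: v[2]=4 ≤ 15 → i=1, swap v[1],v[2] → [11, 4, 16, 6, 12, 9, 2, 8, 3, 1, 15]
j=3: v[3]=6 ≤ 15 → i=2, swap v[2],v[3] → [11, 4, 6, 16, 12, 9, 2, 8, 3, 1, 15]
j=4: v[4]=12 ≤ 15 → i=3, swap v[3],v[4] → [11, 4, 6, 12, 16, 9, 2, 8, 3, 1, 15]
j=5: v[5]=9 ≤ 15 → i=4, swap v[4],v[5] → [11, 4, 6, 12, 9, 16, 2, 8, 3, 1, 15]
j=6: v[6]=2 ≤ 15 → i=5, swap v[5],v[6] → [11, 4, 6, 12, 9, 2, 16, 8, 3, 1, 15]
j=7: v[7]=8 ≤ 15 → i=6, swap v[6],v[7] → [11, 4, 6, 12, 9, 2, 8, 16, 3, 1, 15]
j=8: v[8]=3 ≤ 15 → i=7, swap v[7],v[8] → [11, 4, 6, 12, 9, 2, 8, 3, 16, 1, 15]
j=9: v[9]=1 ≤ 15 → i=8, swap v[8],v[9] → [11, 4, 6, 12, 9, 2, 8, 3, 1, 16, 15]
final swap v[9],v[10] → [11, 4, 6, 12, 9, 2, 8, 3, 1, 15, 16]; return 9

[11, 4, 6, 12, 9, 2, 8, 3, 1, 15, 16]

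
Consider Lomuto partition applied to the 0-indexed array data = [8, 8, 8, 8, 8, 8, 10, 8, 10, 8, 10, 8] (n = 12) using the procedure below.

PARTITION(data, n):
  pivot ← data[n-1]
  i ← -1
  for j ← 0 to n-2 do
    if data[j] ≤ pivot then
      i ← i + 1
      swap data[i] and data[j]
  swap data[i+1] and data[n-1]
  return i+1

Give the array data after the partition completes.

[8, 8, 8, 8, 8, 8, 8, 8, 8, 10, 10, 10]

pivot = data[11] = 8; i = -1
j=0: data[0]=8 ≤ 8 → i=0, swap data[0],data[0] (no change) → [8, 8, 8, 8, 8, 8, 10, 8, 10, 8, 10, 8]
j=1: data[1]=8 ≤ 8 → i=1, swap data[1],data[1] (no change) → [8, 8, 8, 8, 8, 8, 10, 8, 10, 8, 10, 8]
j=2: data[2]=8 ≤ 8 → i=2, swap data[2],data[2] (no change) → [8, 8, 8, 8, 8, 8, 10, 8, 10, 8, 10, 8]
j=3: data[3]=8 ≤ 8 → i=3, swap data[3],data[3] (no change) → [8, 8, 8, 8, 8, 8, 10, 8, 10, 8, 10, 8]
j=4: data[4]=8 ≤ 8 → i=4, swap data[4],data[4] (no change) → [8, 8, 8, 8, 8, 8, 10, 8, 10, 8, 10, 8]
j=5: data[5]=8 ≤ 8 → i=5, swap data[5],data[5] (no change) → [8, 8, 8, 8, 8, 8, 10, 8, 10, 8, 10, 8]
j=6: data[6]=10 > 8 → no swap
j=7: data[7]=8 ≤ 8 → i=6, swap data[6],data[7] → [8, 8, 8, 8, 8, 8, 8, 10, 10, 8, 10, 8]
j=8: data[8]=10 > 8 → no swap
j=9: data[9]=8 ≤ 8 → i=7, swap data[7],data[9] → [8, 8, 8, 8, 8, 8, 8, 8, 10, 10, 10, 8]
j=10: data[10]=10 > 8 → no swap
final swap data[8],data[11] → [8, 8, 8, 8, 8, 8, 8, 8, 8, 10, 10, 10]; return 8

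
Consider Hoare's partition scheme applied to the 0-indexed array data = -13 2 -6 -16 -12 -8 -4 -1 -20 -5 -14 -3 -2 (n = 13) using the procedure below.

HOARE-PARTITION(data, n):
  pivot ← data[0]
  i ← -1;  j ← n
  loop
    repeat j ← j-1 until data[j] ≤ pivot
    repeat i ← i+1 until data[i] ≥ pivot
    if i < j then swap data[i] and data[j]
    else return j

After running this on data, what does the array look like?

-14 -20 -16 -6 -12 -8 -4 -1 2 -5 -13 -3 -2

pivot = data[0] = -13; i = -1, j = 13
j→10 (data[10]=-14≤-13), i→0 (data[0]=-13≥-13); i<j, swap → -14 2 -6 -16 -12 -8 -4 -1 -20 -5 -13 -3 -2
j→8 (data[8]=-20≤-13), i→1 (data[1]=2≥-13); i<j, swap → -14 -20 -6 -16 -12 -8 -4 -1 2 -5 -13 -3 -2
j→3 (data[3]=-16≤-13), i→2 (data[2]=-6≥-13); i<j, swap → -14 -20 -16 -6 -12 -8 -4 -1 2 -5 -13 -3 -2
j→2, i→3; i≥j, return j=2. data = -14 -20 -16 -6 -12 -8 -4 -1 2 -5 -13 -3 -2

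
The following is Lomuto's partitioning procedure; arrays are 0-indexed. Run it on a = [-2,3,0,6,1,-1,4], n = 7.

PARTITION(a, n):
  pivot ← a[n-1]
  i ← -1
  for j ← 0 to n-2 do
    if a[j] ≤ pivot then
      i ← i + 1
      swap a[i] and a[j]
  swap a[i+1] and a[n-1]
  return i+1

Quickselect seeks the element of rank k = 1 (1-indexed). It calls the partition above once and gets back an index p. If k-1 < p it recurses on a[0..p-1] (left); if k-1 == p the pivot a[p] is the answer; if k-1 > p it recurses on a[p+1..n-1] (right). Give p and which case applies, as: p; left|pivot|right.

pivot=4, i=-1
j=0: -2≤4, i=0, swap(0,0) ⇒ [-2,3,0,6,1,-1,4]
j=1: 3≤4, i=1, swap(1,1) ⇒ [-2,3,0,6,1,-1,4]
j=2: 0≤4, i=2, swap(2,2) ⇒ [-2,3,0,6,1,-1,4]
j=3: 6>4, skip
j=4: 1≤4, i=3, swap(3,4) ⇒ [-2,3,0,1,6,-1,4]
j=5: -1≤4, i=4, swap(4,5) ⇒ [-2,3,0,1,-1,6,4]
swap(5,6) ⇒ [-2,3,0,1,-1,4,6]; return 5
p = 5; k-1 = 0 < 5 ⇒ left

5; left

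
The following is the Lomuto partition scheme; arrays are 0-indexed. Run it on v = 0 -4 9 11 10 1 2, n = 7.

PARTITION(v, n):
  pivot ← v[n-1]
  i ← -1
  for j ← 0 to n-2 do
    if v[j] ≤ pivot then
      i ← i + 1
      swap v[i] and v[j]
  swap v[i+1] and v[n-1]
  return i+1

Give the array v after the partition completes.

pivot=2, i=-1
j=0: 0≤2, i=0, swap(0,0) ⇒ 0 -4 9 11 10 1 2
j=1: -4≤2, i=1, swap(1,1) ⇒ 0 -4 9 11 10 1 2
j=2: 9>2, skip
j=3: 11>2, skip
j=4: 10>2, skip
j=5: 1≤2, i=2, swap(2,5) ⇒ 0 -4 1 11 10 9 2
swap(3,6) ⇒ 0 -4 1 2 10 9 11; return 3

0 -4 1 2 10 9 11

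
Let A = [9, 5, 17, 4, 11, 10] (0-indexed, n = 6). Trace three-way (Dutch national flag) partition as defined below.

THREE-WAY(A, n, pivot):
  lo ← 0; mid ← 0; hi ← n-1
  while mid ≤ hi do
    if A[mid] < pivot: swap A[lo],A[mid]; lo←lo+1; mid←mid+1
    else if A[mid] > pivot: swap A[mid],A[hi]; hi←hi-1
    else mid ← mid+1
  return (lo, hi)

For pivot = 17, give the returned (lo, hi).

(5, 5)

pivot = 17; lo=0, mid=0, hi=5
A[mid]=9<17: swap A[0],A[0]; lo=1,mid=1 → [9, 5, 17, 4, 11, 10]
A[mid]=5<17: swap A[1],A[1]; lo=2,mid=2 → [9, 5, 17, 4, 11, 10]
A[mid]=17=17: mid=3
A[mid]=4<17: swap A[2],A[3]; lo=3,mid=4 → [9, 5, 4, 17, 11, 10]
A[mid]=11<17: swap A[3],A[4]; lo=4,mid=5 → [9, 5, 4, 11, 17, 10]
A[mid]=10<17: swap A[4],A[5]; lo=5,mid=6 → [9, 5, 4, 11, 10, 17]
end: lo=5, hi=5; A = [9, 5, 4, 11, 10, 17]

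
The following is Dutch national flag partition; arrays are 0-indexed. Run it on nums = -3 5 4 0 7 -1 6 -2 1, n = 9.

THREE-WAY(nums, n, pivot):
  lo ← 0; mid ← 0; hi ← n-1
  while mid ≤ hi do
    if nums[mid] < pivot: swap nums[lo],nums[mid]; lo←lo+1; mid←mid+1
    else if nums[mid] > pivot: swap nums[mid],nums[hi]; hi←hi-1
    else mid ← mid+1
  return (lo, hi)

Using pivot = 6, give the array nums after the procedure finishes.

-3 5 4 0 1 -1 -2 6 7

lo=0 mid=0 hi=8
-3<6: swap(0,0), lo=1 mid=1 ⇒ -3 5 4 0 7 -1 6 -2 1
5<6: swap(1,1), lo=2 mid=2 ⇒ -3 5 4 0 7 -1 6 -2 1
4<6: swap(2,2), lo=3 mid=3 ⇒ -3 5 4 0 7 -1 6 -2 1
0<6: swap(3,3), lo=4 mid=4 ⇒ -3 5 4 0 7 -1 6 -2 1
7>6: swap(4,8), hi=7 ⇒ -3 5 4 0 1 -1 6 -2 7
1<6: swap(4,4), lo=5 mid=5 ⇒ -3 5 4 0 1 -1 6 -2 7
-1<6: swap(5,5), lo=6 mid=6 ⇒ -3 5 4 0 1 -1 6 -2 7
6=6: mid=7
-2<6: swap(6,7), lo=7 mid=8 ⇒ -3 5 4 0 1 -1 -2 6 7
done. lo=7 hi=7; nums=-3 5 4 0 1 -1 -2 6 7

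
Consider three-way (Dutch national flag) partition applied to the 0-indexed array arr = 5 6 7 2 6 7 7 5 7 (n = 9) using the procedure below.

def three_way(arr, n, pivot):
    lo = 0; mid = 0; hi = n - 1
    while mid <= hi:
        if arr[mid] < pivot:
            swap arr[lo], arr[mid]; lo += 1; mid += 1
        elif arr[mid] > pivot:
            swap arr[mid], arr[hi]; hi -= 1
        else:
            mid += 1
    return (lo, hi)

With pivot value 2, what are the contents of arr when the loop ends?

2 7 6 6 7 7 5 7 5

pivot = 2; lo=0, mid=0, hi=8
arr[mid]=5>2: swap arr[0],arr[8]; hi=7 → 7 6 7 2 6 7 7 5 5
arr[mid]=7>2: swap arr[0],arr[7]; hi=6 → 5 6 7 2 6 7 7 7 5
arr[mid]=5>2: swap arr[0],arr[6]; hi=5 → 7 6 7 2 6 7 5 7 5
arr[mid]=7>2: swap arr[0],arr[5]; hi=4 → 7 6 7 2 6 7 5 7 5
arr[mid]=7>2: swap arr[0],arr[4]; hi=3 → 6 6 7 2 7 7 5 7 5
arr[mid]=6>2: swap arr[0],arr[3]; hi=2 → 2 6 7 6 7 7 5 7 5
arr[mid]=2=2: mid=1
arr[mid]=6>2: swap arr[1],arr[2]; hi=1 → 2 7 6 6 7 7 5 7 5
arr[mid]=7>2: swap arr[1],arr[1]; hi=0 → 2 7 6 6 7 7 5 7 5
end: lo=0, hi=0; arr = 2 7 6 6 7 7 5 7 5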